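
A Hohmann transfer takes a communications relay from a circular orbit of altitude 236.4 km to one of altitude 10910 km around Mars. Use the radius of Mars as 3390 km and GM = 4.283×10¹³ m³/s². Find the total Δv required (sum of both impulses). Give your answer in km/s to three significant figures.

r₁ = 3390 + 236.4 = 3626.4 km = 3.6264×10⁶ m.
r₂ = 3390 + 10910 = 14300 km = 1.4300×10⁷ m.
Transfer ellipse a_t = (r₁ + r₂)/2 = 8.963×10⁶ m.
At r₁: circular v_c1 = √(μ/r₁) = 3437 m/s; transfer-periapsis v_p = √[μ(2/r₁ − 1/a_t)] = 4341 m/s.
Δv₁ = v_p − v_c1 = 904.2 m/s.
At r₂: circular v_c2 = √(μ/r₂) = 1731 m/s; transfer-apoapsis v_a = √[μ(2/r₂ − 1/a_t)] = 1101 m/s.
Δv₂ = v_c2 − v_a = 629.8 m/s.
Total Δv = Δv₁ + Δv₂ = 1534 m/s = 1.534 km/s.

Δv_total ≈ 1.53 km/s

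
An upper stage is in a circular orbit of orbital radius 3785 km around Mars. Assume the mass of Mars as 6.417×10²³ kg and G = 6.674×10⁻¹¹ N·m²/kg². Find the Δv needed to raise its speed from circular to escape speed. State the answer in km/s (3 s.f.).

μ = GM = 6.674×10⁻¹¹ × 6.417×10²³ = 4.283×10¹³ m³/s².
r = 3785 km = 3.785×10⁶ m.
Circular speed v_c = √(μ/r) = 3364 m/s.
Escape speed v_esc = √(2μ/r) = √2 × v_c = 4757 m/s.
Δv = v_esc − v_c = 1393 m/s = 1.393 km/s.

Δv ≈ 1.39 km/s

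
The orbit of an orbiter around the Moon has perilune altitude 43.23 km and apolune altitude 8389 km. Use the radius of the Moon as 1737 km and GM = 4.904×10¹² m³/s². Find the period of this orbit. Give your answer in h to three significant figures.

T ≈ 11.4 h

r_p = 1737 + 43.23 = 1780.2 km = 1.7802×10⁶ m.
r_a = 1737 + 8389 = 10126 km = 1.0126×10⁷ m.
Semi-major axis a = (r_p + r_a)/2 = (1780.2 + 10126)/2 = 5953.1 km = 5.953×10⁶ m.
By Kepler's third law T = 2π√(a³/μ) = 2π × 6.559×10³ = 4.121×10⁴ s.
= 11.45 h.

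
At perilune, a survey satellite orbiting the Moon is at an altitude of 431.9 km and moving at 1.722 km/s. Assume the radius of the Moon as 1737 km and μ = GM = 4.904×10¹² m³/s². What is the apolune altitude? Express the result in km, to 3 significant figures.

r_p = 1737 + 431.9 = 2168.9 km = 2.169×10⁶ m.
Specific energy ε = v²/2 − μ/r = -7.784×10⁵ J/kg, so a = −μ/(2ε) = 3.150×10⁶ m.
The apsides satisfy r_p + r_a = 2a, so the apolune radius is 2a − r_p = 4.131×10⁶ m = 4131.1 km.
Apolune altitude = 4131.1 − 1737 = 2394.1 km.

apolune altitude ≈ 2390 km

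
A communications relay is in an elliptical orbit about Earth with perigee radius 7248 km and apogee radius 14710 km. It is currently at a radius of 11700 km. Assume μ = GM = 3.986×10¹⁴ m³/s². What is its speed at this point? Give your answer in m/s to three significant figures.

Semi-major axis a = (r_p + r_a)/2 = 10979 km = 1.098×10⁷ m.
Vis-viva: v² = μ(2/r − 1/a) = 3.986×10¹⁴ × (1.709×10⁻⁷ − 9.108×10⁻⁸) = 3.183×10⁷ m²/s².
v = 5642 m/s.

v ≈ 5640 m/s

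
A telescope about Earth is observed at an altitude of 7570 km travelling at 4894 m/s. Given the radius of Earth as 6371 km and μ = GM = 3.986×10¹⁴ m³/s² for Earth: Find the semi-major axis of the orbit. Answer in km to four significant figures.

r = 6371 + 7570 = 13941 km = 1.394×10⁷ m.
Specific orbital energy ε = v²/2 − μ/r = (4894)²/2 − 3.986×10¹⁴/1.394×10⁷ = -1.662×10⁷ J/kg.
Since ε = −μ/(2a), a = −μ/(2ε) = 1.199×10⁷ m = 11994 km.

a ≈ 11990 km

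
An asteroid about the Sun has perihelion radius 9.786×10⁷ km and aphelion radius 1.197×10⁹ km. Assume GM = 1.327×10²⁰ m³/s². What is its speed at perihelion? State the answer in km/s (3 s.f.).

v ≈ 50.1 km/s

Semi-major axis a = (r_p + r_a)/2 = 6.4743×10⁸ km = 6.474×10¹¹ m.
Vis-viva: v² = μ(2/r − 1/a) = 1.327×10²⁰ × (2.044×10⁻¹¹ − 1.545×10⁻¹²) = 2.507×10⁹ m²/s².
v = 50070 m/s = 50.07 km/s.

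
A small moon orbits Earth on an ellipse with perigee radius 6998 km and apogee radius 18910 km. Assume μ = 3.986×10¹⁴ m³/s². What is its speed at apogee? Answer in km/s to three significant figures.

Semi-major axis a = (r_p + r_a)/2 = 12954 km = 1.295×10⁷ m.
Vis-viva: v² = μ(2/r − 1/a) = 3.986×10¹⁴ × (1.058×10⁻⁷ − 7.720×10⁻⁸) = 1.139×10⁷ m²/s².
v = 3374 m/s = 3.374 km/s.

v ≈ 3.37 km/s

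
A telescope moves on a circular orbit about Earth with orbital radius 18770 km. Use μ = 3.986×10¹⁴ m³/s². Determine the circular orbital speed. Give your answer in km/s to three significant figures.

v ≈ 4.61 km/s

r = 18770 km = 1.877×10⁷ m.
For a circular orbit v = √(μ/r) = √(3.986×10¹⁴ / 1.877×10⁷) = √(2.124×10⁷) = 4608 m/s.
That is 4.608 km/s.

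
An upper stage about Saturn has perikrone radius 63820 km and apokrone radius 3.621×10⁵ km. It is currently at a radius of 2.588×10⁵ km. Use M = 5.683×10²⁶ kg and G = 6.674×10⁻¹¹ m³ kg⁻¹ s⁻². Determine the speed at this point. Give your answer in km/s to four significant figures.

μ = GM = 6.674×10⁻¹¹ × 5.683×10²⁶ = 3.793×10¹⁶ m³/s².
Semi-major axis a = (r_p + r_a)/2 = 2.1296×10⁵ km = 2.130×10⁸ m.
Vis-viva: v² = μ(2/r − 1/a) = 3.793×10¹⁶ × (7.728×10⁻⁹ − 4.696×10⁻⁹) = 1.150×10⁸ m²/s².
v = 10720 m/s = 10.72 km/s.

v ≈ 10.72 km/s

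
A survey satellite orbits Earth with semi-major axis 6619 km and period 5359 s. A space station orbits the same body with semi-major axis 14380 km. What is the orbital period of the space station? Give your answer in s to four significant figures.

Kepler's third law: T² ∝ a³, so T₂ = T₁ (a₂/a₁)^(3/2).
a₂/a₁ = 2.173, (a₂/a₁)^(3/2) = 3.202.
T₂ = 5359 × 3.202 = 17160 s.

T₂ ≈ 17160 s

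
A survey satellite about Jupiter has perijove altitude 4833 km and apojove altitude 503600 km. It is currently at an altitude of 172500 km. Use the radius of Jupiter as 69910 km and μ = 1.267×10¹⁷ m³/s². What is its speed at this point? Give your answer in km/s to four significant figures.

r_p = 69910 + 4833 = 74743 km = 7.4743×10⁷ m.
r_a = 69910 + 503600 = 573510 km = 5.7351×10⁸ m.
r = 69910 + 172500 = 2.4241×10⁵ km = 2.424×10⁸ m.
Semi-major axis a = (r_p + r_a)/2 = 3.2413×10⁵ km = 3.241×10⁸ m.
Vis-viva: v² = μ(2/r − 1/a) = 1.267×10¹⁷ × (8.250×10⁻⁹ − 3.085×10⁻⁹) = 6.544×10⁸ m²/s².
v = 25580 m/s = 25.58 km/s.

v ≈ 25.58 km/s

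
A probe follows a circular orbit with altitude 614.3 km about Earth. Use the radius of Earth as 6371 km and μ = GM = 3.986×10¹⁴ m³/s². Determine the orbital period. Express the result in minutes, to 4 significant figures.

T ≈ 96.84 minutes

r = 6371 + 614.3 = 6985.3 km = 6.9853×10⁶ m.
Kepler's third law: T = 2π√(r³/μ) = 2π√((6.985×10⁶)³ / 3.986×10¹⁴).
r³/μ = 8.551×10⁵ s², so T = 2π × 9.247×10² = 5.810×10³ s.
Converting: 5.810×10³ s ÷ 60.00 = 96.84 minutes.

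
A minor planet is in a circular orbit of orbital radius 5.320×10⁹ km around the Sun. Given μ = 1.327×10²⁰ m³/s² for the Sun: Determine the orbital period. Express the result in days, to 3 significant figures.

r = 5.320×10⁹ km = 5.320×10¹² m.
Kepler's third law: T = 2π√(r³/μ) = 2π√((5.320×10¹²)³ / 1.327×10²⁰).
r³/μ = 1.135×10¹⁸ s², so T = 2π × 1.065×10⁹ = 6.693×10⁹ s.
Converting: 6.693×10⁹ s ÷ 86400 = 77460 days.

T ≈ 77500 days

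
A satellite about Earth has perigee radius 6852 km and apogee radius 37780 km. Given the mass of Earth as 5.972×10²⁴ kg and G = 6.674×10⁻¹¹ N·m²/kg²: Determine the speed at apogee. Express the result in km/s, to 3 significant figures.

v ≈ 1.80 km/s

μ = GM = 6.674×10⁻¹¹ × 5.972×10²⁴ = 3.986×10¹⁴ m³/s².
Semi-major axis a = (r_p + r_a)/2 = 22316 km = 2.232×10⁷ m.
Vis-viva: v² = μ(2/r − 1/a) = 3.986×10¹⁴ × (5.294×10⁻⁸ − 4.481×10⁻⁸) = 3.239×10⁶ m²/s².
v = 1800 m/s = 1.800 km/s.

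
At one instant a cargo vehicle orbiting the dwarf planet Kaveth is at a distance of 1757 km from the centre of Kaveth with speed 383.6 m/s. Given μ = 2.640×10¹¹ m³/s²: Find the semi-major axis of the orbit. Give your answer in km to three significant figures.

a ≈ 1720 km

r = 1.757×10⁶ m.
Vis-viva rearranged: 1/a = 2/r − v²/μ = 1.138×10⁻⁶ − 5.574×10⁻⁷ = 5.809×10⁻⁷ m⁻¹.
a = 1.721×10⁶ m = 1721.4 km.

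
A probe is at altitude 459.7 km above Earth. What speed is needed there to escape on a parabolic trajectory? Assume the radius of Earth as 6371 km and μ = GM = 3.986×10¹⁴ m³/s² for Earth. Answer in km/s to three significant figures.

v_esc ≈ 10.8 km/s

r = 6371 + 459.7 = 6830.7 km = 6.8307×10⁶ m.
Escape speed v_esc = √(2μ/r) = √(2 × 3.986×10¹⁴ / 6.831×10⁶) = √(1.167×10⁸) = 10800 m/s.
= 10.80 km/s.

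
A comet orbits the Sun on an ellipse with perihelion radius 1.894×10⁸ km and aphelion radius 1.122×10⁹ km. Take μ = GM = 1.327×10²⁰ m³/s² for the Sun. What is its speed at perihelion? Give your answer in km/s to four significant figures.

Semi-major axis a = (r_p + r_a)/2 = 6.5570×10⁸ km = 6.557×10¹¹ m.
Vis-viva: v² = μ(2/r − 1/a) = 1.327×10²⁰ × (1.056×10⁻¹¹ − 1.525×10⁻¹²) = 1.199×10⁹ m²/s².
v = 34620 m/s = 34.62 km/s.

v ≈ 34.62 km/s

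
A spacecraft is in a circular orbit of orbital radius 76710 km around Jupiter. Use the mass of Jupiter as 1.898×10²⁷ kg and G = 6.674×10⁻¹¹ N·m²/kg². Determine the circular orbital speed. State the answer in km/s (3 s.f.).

v ≈ 40.6 km/s

μ = GM = 6.674×10⁻¹¹ × 1.898×10²⁷ = 1.267×10¹⁷ m³/s².
r = 76710 km = 7.671×10⁷ m.
For a circular orbit v = √(μ/r) = √(1.267×10¹⁷ / 7.671×10⁷) = √(1.651×10⁹) = 40640 m/s.
That is 40.64 km/s.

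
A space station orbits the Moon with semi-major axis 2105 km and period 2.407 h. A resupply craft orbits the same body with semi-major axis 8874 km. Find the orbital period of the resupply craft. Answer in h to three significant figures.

Kepler's third law: T² ∝ a³, so T₂ = T₁ (a₂/a₁)^(3/2).
a₂/a₁ = 4.216, (a₂/a₁)^(3/2) = 8.656.
T₂ = 2.407 × 8.656 = 20.83 h.

T₂ ≈ 20.8 h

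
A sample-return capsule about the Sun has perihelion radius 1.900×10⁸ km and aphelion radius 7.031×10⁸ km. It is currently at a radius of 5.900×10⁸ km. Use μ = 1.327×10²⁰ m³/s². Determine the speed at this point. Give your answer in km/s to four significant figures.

Semi-major axis a = (r_p + r_a)/2 = 4.4655×10⁸ km = 4.466×10¹¹ m.
Vis-viva: v² = μ(2/r − 1/a) = 1.327×10²⁰ × (3.390×10⁻¹² − 2.239×10⁻¹²) = 1.527×10⁸ m²/s².
v = 12360 m/s = 12.36 km/s.

v ≈ 12.36 km/s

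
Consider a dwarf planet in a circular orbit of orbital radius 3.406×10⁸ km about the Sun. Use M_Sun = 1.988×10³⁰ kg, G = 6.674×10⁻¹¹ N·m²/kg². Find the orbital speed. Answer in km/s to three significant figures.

μ = GM = 6.674×10⁻¹¹ × 1.988×10³⁰ = 1.327×10²⁰ m³/s².
r = 3.406×10⁸ km = 3.406×10¹¹ m.
For a circular orbit v = √(μ/r) = √(1.327×10²⁰ / 3.406×10¹¹) = √(3.895×10⁸) = 19740 m/s.
That is 19.74 km/s.

v ≈ 19.7 km/s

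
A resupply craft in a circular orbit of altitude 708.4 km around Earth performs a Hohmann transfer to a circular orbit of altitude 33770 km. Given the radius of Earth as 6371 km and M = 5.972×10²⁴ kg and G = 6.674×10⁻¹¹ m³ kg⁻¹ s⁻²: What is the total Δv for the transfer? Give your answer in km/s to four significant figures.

μ = GM = 6.674×10⁻¹¹ × 5.972×10²⁴ = 3.986×10¹⁴ m³/s².
r₁ = 6371 + 708.4 = 7079.4 km = 7.0794×10⁶ m.
r₂ = 6371 + 33770 = 40141 km = 4.0141×10⁷ m.
Transfer ellipse a_t = (r₁ + r₂)/2 = 2.361×10⁷ m.
At r₁: circular v_c1 = √(μ/r₁) = 7503 m/s; transfer-perigee v_p = √[μ(2/r₁ − 1/a_t)] = 9784 m/s.
Δv₁ = v_p − v_c1 = 2280 m/s.
At r₂: circular v_c2 = √(μ/r₂) = 3151 m/s; transfer-apogee v_a = √[μ(2/r₂ − 1/a_t)] = 1725 m/s.
Δv₂ = v_c2 − v_a = 1426 m/s.
Total Δv = Δv₁ + Δv₂ = 3706 m/s = 3.706 km/s.

Δv_total ≈ 3.706 km/s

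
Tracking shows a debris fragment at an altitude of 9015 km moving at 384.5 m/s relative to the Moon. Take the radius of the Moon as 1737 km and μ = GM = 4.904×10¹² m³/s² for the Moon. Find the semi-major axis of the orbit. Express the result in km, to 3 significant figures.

a ≈ 6420 km

r = 1737 + 9015 = 10752 km = 1.075×10⁷ m.
Specific orbital energy ε = v²/2 − μ/r = (384.5)²/2 − 4.904×10¹²/1.075×10⁷ = -3.822×10⁵ J/kg.
Since ε = −μ/(2a), a = −μ/(2ε) = 6.416×10⁶ m = 6415.8 km.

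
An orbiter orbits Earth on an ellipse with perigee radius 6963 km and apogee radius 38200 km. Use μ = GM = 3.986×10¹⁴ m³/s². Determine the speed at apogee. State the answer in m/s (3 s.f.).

v ≈ 1790 m/s

Semi-major axis a = (r_p + r_a)/2 = 22582 km = 2.258×10⁷ m.
Vis-viva: v² = μ(2/r − 1/a) = 3.986×10¹⁴ × (5.236×10⁻⁸ − 4.428×10⁻⁸) = 3.217×10⁶ m²/s².
v = 1794 m/s.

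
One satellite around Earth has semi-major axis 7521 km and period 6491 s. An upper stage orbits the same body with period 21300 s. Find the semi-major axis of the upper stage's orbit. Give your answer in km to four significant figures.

Kepler's third law: a³ ∝ T², so a₂ = a₁ (T₂/T₁)^(2/3).
T₂/T₁ = 3.281, (T₂/T₁)^(2/3) = 2.208.
a₂ = 7521 × 2.208 = 16610 km.

a₂ ≈ 16610 km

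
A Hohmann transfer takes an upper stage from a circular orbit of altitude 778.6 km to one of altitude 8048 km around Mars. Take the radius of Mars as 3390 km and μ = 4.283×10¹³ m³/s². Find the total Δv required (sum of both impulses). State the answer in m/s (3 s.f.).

r₁ = 3390 + 778.6 = 4168.6 km = 4.1686×10⁶ m.
r₂ = 3390 + 8048 = 11438 km = 1.1438×10⁷ m.
Transfer ellipse a_t = (r₁ + r₂)/2 = 7.803×10⁶ m.
At r₁: circular v_c1 = √(μ/r₁) = 3205 m/s; transfer-periapsis v_p = √[μ(2/r₁ − 1/a_t)] = 3881 m/s.
Δv₁ = v_p − v_c1 = 675.4 m/s.
At r₂: circular v_c2 = √(μ/r₂) = 1935 m/s; transfer-apoapsis v_a = √[μ(2/r₂ − 1/a_t)] = 1414 m/s.
Δv₂ = v_c2 − v_a = 520.7 m/s.
Total Δv = Δv₁ + Δv₂ = 1196 m/s.

Δv_total ≈ 1200 m/s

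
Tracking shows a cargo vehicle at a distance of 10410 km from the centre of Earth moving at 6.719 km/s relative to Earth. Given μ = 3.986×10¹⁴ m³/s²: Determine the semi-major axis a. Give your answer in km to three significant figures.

r = 1.041×10⁷ m.
Specific orbital energy ε = v²/2 − μ/r = (6719)²/2 − 3.986×10¹⁴/1.041×10⁷ = -1.572×10⁷ J/kg.
Since ε = −μ/(2a), a = −μ/(2ε) = 1.268×10⁷ m = 12680 km.

a ≈ 12700 km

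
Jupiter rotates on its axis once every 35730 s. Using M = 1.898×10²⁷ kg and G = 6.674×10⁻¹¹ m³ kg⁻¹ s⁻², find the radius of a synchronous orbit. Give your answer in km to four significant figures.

r_sync ≈ 1.600×10⁵ km

μ = GM = 6.674×10⁻¹¹ × 1.898×10²⁷ = 1.267×10¹⁷ m³/s².
A synchronous orbit has period T, so by Kepler's third law a = (μT²/4π²)^(1/3).
μT²/4π² = 1.267×10¹⁷ × (3.573×10⁴)² / 39.48 = 4.096×10²⁴ m³.
a = 1.600×10⁸ m = 1.6000×10⁵ km.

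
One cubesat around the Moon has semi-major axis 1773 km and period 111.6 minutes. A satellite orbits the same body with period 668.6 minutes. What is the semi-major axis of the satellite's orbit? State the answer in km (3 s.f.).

Kepler's third law: a³ ∝ T², so a₂ = a₁ (T₂/T₁)^(2/3).
T₂/T₁ = 5.991, (T₂/T₁)^(2/3) = 3.299.
a₂ = 1773 × 3.299 = 5848 km.

a₂ ≈ 5850 km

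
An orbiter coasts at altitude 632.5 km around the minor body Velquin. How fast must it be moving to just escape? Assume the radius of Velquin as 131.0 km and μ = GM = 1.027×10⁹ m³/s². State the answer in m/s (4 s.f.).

r = 131.0 + 632.5 = 763.50 km = 7.6350×10⁵ m.
Escape speed v_esc = √(2μ/r) = √(2 × 1.027×10⁹ / 7.635×10⁵) = √(2.690×10³) = 51.87 m/s.

v_esc ≈ 51.87 m/s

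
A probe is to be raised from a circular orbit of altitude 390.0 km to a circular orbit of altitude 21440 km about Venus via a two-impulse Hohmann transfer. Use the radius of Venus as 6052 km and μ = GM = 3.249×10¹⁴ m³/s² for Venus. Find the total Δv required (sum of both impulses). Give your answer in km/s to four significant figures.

r₁ = 6052 + 390.0 = 6442.0 km = 6.4420×10⁶ m.
r₂ = 6052 + 21440 = 27492 km = 2.7492×10⁷ m.
Transfer ellipse a_t = (r₁ + r₂)/2 = 1.697×10⁷ m.
At r₁: circular v_c1 = √(μ/r₁) = 7102 m/s; transfer-periapsis v_p = √[μ(2/r₁ − 1/a_t)] = 9040 m/s.
Δv₁ = v_p − v_c1 = 1938 m/s.
At r₂: circular v_c2 = √(μ/r₂) = 3438 m/s; transfer-apoapsis v_a = √[μ(2/r₂ − 1/a_t)] = 2118 m/s.
Δv₂ = v_c2 − v_a = 1319 m/s.
Total Δv = Δv₁ + Δv₂ = 3258 m/s = 3.258 km/s.

Δv_total ≈ 3.258 km/s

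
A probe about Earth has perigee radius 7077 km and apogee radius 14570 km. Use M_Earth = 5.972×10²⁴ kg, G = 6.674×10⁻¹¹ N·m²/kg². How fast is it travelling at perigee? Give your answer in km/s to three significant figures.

v ≈ 8.71 km/s

μ = GM = 6.674×10⁻¹¹ × 5.972×10²⁴ = 3.986×10¹⁴ m³/s².
Semi-major axis a = (r_p + r_a)/2 = 10824 km = 1.082×10⁷ m.
Vis-viva: v² = μ(2/r − 1/a) = 3.986×10¹⁴ × (2.826×10⁻⁷ − 9.239×10⁻⁸) = 7.581×10⁷ m²/s².
v = 8707 m/s = 8.707 km/s.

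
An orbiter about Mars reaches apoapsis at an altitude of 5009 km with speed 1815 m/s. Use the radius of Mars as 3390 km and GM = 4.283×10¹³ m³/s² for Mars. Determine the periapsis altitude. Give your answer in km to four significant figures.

periapsis altitude ≈ 617.2 km

r_a = 3390 + 5009 = 8399.0 km = 8.399×10⁶ m.
Specific energy ε = v²/2 − μ/r = -3.452×10⁶ J/kg, so a = −μ/(2ε) = 6.203×10⁶ m.
The apsides satisfy r_p + r_a = 2a, so the periapsis radius is 2a − r_a = 4.007×10⁶ m = 4007.2 km.
Periapsis altitude = 4007.2 − 3390 = 617.21 km.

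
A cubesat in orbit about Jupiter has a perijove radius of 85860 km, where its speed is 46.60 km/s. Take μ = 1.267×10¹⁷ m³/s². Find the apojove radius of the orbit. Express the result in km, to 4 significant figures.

apojove radius ≈ 2.391×10⁵ km

r_p = 8.586×10⁷ m.
Specific energy ε = v²/2 − μ/r = -3.899×10⁸ J/kg, so a = −μ/(2ε) = 1.625×10⁸ m.
The apsides satisfy r_p + r_a = 2a, so the apojove radius is 2a − r_p = 2.391×10⁸ m = 2.3911×10⁵ km.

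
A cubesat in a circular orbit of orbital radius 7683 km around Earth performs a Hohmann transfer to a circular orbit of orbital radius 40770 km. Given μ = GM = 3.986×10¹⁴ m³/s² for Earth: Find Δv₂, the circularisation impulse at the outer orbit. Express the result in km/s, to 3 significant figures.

r₁ = 7683 km = 7.683×10⁶ m.
r₂ = 40770 km = 4.077×10⁷ m.
Transfer ellipse a_t = (r₁ + r₂)/2 = 2.423×10⁷ m.
At r₁: circular v_c1 = √(μ/r₁) = 7203 m/s; transfer-perigee v_p = √[μ(2/r₁ − 1/a_t)] = 9344 m/s.
At r₂: circular v_c2 = √(μ/r₂) = 3127 m/s; transfer-apogee v_a = √[μ(2/r₂ − 1/a_t)] = 1761 m/s.
Δv₂ = v_c2 − v_a = 1366 m/s.
= 1.366 km/s.

Δv ≈ 1.37 km/s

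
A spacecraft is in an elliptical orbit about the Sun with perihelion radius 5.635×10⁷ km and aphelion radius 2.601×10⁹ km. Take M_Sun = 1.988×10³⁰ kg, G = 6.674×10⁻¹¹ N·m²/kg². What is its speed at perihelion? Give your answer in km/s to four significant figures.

μ = GM = 6.674×10⁻¹¹ × 1.988×10³⁰ = 1.327×10²⁰ m³/s².
Semi-major axis a = (r_p + r_a)/2 = 1.3287×10⁹ km = 1.329×10¹² m.
Vis-viva: v² = μ(2/r − 1/a) = 1.327×10²⁰ × (3.549×10⁻¹¹ − 7.526×10⁻¹³) = 4.609×10⁹ m²/s².
v = 67890 m/s = 67.89 km/s.

v ≈ 67.89 km/s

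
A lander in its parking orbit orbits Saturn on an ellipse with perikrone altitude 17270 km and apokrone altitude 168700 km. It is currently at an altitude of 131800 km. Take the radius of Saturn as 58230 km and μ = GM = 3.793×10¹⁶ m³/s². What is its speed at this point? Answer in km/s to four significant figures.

r_p = 58230 + 17270 = 75500 km = 7.5500×10⁷ m.
r_a = 58230 + 168700 = 226930 km = 2.2693×10⁸ m.
r = 58230 + 131800 = 1.9003×10⁵ km = 1.900×10⁸ m.
Semi-major axis a = (r_p + r_a)/2 = 1.5122×10⁵ km = 1.512×10⁸ m.
Vis-viva: v² = μ(2/r − 1/a) = 3.793×10¹⁶ × (1.052×10⁻⁸ − 6.613×10⁻⁹) = 1.484×10⁸ m²/s².
v = 12180 m/s = 12.18 km/s.

v ≈ 12.18 km/s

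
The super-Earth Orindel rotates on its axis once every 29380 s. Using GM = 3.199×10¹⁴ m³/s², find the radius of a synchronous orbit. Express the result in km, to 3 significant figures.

A synchronous orbit has period T, so by Kepler's third law a = (μT²/4π²)^(1/3).
μT²/4π² = 3.199×10¹⁴ × (2.938×10⁴)² / 39.48 = 6.995×10²¹ m³.
a = 1.912×10⁷ m = 19124 km.

r_sync ≈ 19100 km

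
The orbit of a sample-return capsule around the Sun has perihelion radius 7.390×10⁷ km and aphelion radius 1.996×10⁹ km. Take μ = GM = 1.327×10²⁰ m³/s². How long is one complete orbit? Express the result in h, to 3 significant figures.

T ≈ 160000 h

Semi-major axis a = (r_p + r_a)/2 = (7.3900×10⁷ + 1.9960×10⁹)/2 = 1.0350×10⁹ km = 1.035×10¹² m.
By Kepler's third law T = 2π√(a³/μ) = 2π × 9.140×10⁷ = 5.743×10⁸ s.
= 1.595×10⁵ h.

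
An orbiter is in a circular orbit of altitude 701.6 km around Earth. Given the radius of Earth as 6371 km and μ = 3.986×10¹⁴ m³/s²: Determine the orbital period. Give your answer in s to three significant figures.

r = 6371 + 701.6 = 7072.6 km = 7.0726×10⁶ m.
Kepler's third law: T = 2π√(r³/μ) = 2π√((7.073×10⁶)³ / 3.986×10¹⁴).
r³/μ = 8.876×10⁵ s², so T = 2π × 9.421×10² = 5.919×10³ s.

T ≈ 5920 s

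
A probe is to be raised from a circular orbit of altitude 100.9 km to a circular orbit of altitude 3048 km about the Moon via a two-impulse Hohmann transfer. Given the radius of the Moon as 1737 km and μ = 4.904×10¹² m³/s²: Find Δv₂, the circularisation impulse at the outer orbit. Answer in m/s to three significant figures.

r₁ = 1737 + 100.9 = 1837.9 km = 1.8379×10⁶ m.
r₂ = 1737 + 3048 = 4785.0 km = 4.7850×10⁶ m.
Transfer ellipse a_t = (r₁ + r₂)/2 = 3.311×10⁶ m.
At r₁: circular v_c1 = √(μ/r₁) = 1633 m/s; transfer-perilune v_p = √[μ(2/r₁ − 1/a_t)] = 1964 m/s.
At r₂: circular v_c2 = √(μ/r₂) = 1012 m/s; transfer-apolune v_a = √[μ(2/r₂ − 1/a_t)] = 754.2 m/s.
Δv₂ = v_c2 − v_a = 258.2 m/s.

Δv ≈ 258 m/s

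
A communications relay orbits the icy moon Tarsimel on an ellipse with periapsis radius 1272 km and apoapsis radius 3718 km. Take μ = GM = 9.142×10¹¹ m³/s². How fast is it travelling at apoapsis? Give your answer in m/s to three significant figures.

v ≈ 354 m/s

Semi-major axis a = (r_p + r_a)/2 = 2495.0 km = 2.495×10⁶ m.
Vis-viva: v² = μ(2/r − 1/a) = 9.142×10¹¹ × (5.379×10⁻⁷ − 4.008×10⁻⁷) = 1.254×10⁵ m²/s².
v = 354.1 m/s.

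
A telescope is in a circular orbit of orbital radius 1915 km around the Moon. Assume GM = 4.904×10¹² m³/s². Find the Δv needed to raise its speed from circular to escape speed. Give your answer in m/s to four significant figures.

Δv ≈ 662.8 m/s

r = 1915 km = 1.915×10⁶ m.
Circular speed v_c = √(μ/r) = 1600 m/s.
Escape speed v_esc = √(2μ/r) = √2 × v_c = 2263 m/s.
Δv = v_esc − v_c = 662.8 m/s.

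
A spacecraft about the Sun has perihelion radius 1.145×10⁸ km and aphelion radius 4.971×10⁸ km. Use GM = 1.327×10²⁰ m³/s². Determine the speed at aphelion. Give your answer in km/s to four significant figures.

v ≈ 9.998 km/s

Semi-major axis a = (r_p + r_a)/2 = 3.0580×10⁸ km = 3.058×10¹¹ m.
Vis-viva: v² = μ(2/r − 1/a) = 1.327×10²⁰ × (4.023×10⁻¹² − 3.270×10⁻¹²) = 9.995×10⁷ m²/s².
v = 9998 m/s = 9.998 km/s.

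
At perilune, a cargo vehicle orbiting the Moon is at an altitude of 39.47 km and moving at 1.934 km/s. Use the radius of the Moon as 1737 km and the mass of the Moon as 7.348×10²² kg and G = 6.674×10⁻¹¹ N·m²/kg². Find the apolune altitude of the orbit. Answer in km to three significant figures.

μ = GM = 6.674×10⁻¹¹ × 7.348×10²² = 4.904×10¹² m³/s².
r_p = 1737 + 39.47 = 1776.5 km = 1.776×10⁶ m.
Specific energy ε = v²/2 − μ/r = -8.904×10⁵ J/kg, so a = −μ/(2ε) = 2.754×10⁶ m.
The apsides satisfy r_p + r_a = 2a, so the apolune radius is 2a − r_p = 3.731×10⁶ m = 3731.3 km.
Apolune altitude = 3731.3 − 1737 = 1994.3 km.

apolune altitude ≈ 1990 km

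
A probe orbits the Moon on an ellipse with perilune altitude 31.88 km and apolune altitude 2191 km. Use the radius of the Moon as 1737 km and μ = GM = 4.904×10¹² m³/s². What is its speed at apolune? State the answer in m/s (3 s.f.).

v ≈ 881 m/s

r_p = 1737 + 31.88 = 1768.9 km = 1.7689×10⁶ m.
r_a = 1737 + 2191 = 3928.0 km = 3.9280×10⁶ m.
Semi-major axis a = (r_p + r_a)/2 = 2848.4 km = 2.848×10⁶ m.
Vis-viva: v² = μ(2/r − 1/a) = 4.904×10¹² × (5.092×10⁻⁷ − 3.511×10⁻⁷) = 7.753×10⁵ m²/s².
v = 880.5 m/s.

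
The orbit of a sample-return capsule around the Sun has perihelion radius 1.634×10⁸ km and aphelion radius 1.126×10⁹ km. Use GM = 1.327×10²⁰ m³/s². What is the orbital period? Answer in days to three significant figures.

Semi-major axis a = (r_p + r_a)/2 = (1.6340×10⁸ + 1.1260×10⁹)/2 = 6.4470×10⁸ km = 6.447×10¹¹ m.
By Kepler's third law T = 2π√(a³/μ) = 2π × 4.494×10⁷ = 2.823×10⁸ s.
= 3268 days.

T ≈ 3270 days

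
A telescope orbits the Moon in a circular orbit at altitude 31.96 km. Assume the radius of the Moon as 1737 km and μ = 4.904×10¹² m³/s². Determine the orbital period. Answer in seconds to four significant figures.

T ≈ 6675 seconds

r = 1737 + 31.96 = 1769.0 km = 1.7690×10⁶ m.
Kepler's third law: T = 2π√(r³/μ) = 2π√((1.769×10⁶)³ / 4.904×10¹²).
r³/μ = 1.129×10⁶ s², so T = 2π × 1.062×10³ = 6.675×10³ s.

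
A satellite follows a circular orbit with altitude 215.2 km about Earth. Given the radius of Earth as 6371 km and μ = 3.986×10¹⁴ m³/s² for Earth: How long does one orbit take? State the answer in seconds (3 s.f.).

T ≈ 5320 seconds

r = 6371 + 215.2 = 6586.2 km = 6.5862×10⁶ m.
Kepler's third law: T = 2π√(r³/μ) = 2π√((6.586×10⁶)³ / 3.986×10¹⁴).
r³/μ = 7.167×10⁵ s², so T = 2π × 8.466×10² = 5.319×10³ s.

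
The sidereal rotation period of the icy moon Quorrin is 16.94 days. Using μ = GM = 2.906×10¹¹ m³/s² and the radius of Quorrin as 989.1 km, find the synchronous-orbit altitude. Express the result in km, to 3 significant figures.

h_sync ≈ 24100 km

T = 16.94 days = 1.464×10⁶ s.
A synchronous orbit has period T, so by Kepler's third law a = (μT²/4π²)^(1/3).
μT²/4π² = 2.906×10¹¹ × (1.464×10⁶)² / 39.48 = 1.577×10²² m³.
a = 2.508×10⁷ m = 25076 km.
Altitude h = a − R = 25076 − 989.1 = 24087 km.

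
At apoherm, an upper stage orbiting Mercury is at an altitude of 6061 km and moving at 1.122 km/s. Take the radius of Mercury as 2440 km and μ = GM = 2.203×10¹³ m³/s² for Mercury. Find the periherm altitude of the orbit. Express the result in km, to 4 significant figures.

periherm altitude ≈ 287.2 km

r_a = 2440 + 6061 = 8501.0 km = 8.501×10⁶ m.
Specific energy ε = v²/2 − μ/r = -1.962×10⁶ J/kg, so a = −μ/(2ε) = 5.614×10⁶ m.
The apsides satisfy r_p + r_a = 2a, so the periherm radius is 2a − r_a = 2.727×10⁶ m = 2727.2 km.
Periherm altitude = 2727.2 − 2440 = 287.24 km.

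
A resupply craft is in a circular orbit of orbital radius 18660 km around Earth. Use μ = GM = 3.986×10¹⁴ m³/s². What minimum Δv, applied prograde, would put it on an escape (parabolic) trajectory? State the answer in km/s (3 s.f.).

r = 18660 km = 1.866×10⁷ m.
Circular speed v_c = √(μ/r) = 4622 m/s.
Escape speed v_esc = √(2μ/r) = √2 × v_c = 6536 m/s.
Δv = v_esc − v_c = 1914 m/s = 1.914 km/s.

Δv ≈ 1.91 km/s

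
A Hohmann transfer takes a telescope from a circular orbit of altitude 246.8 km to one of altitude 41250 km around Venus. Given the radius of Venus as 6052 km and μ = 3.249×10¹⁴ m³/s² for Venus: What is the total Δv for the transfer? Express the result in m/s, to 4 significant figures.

r₁ = 6052 + 246.8 = 6298.8 km = 6.2988×10⁶ m.
r₂ = 6052 + 41250 = 47302 km = 4.7302×10⁷ m.
Transfer ellipse a_t = (r₁ + r₂)/2 = 2.680×10⁷ m.
At r₁: circular v_c1 = √(μ/r₁) = 7182 m/s; transfer-periapsis v_p = √[μ(2/r₁ − 1/a_t)] = 9541 m/s.
Δv₁ = v_p − v_c1 = 2359 m/s.
At r₂: circular v_c2 = √(μ/r₂) = 2621 m/s; transfer-apoapsis v_a = √[μ(2/r₂ − 1/a_t)] = 1271 m/s.
Δv₂ = v_c2 − v_a = 1350 m/s.
Total Δv = Δv₁ + Δv₂ = 3710 m/s.

Δv_total ≈ 3710 m/s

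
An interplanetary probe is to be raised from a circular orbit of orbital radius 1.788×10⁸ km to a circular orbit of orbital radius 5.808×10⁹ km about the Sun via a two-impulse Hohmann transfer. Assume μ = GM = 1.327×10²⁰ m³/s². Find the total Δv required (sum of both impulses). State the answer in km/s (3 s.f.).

r₁ = 1.788×10⁸ km = 1.788×10¹¹ m.
r₂ = 5.808×10⁹ km = 5.808×10¹² m.
Transfer ellipse a_t = (r₁ + r₂)/2 = 2.993×10¹² m.
At r₁: circular v_c1 = √(μ/r₁) = 27240 m/s; transfer-perihelion v_p = √[μ(2/r₁ − 1/a_t)] = 37950 m/s.
Δv₁ = v_p − v_c1 = 10700 m/s.
At r₂: circular v_c2 = √(μ/r₂) = 4780 m/s; transfer-aphelion v_a = √[μ(2/r₂ − 1/a_t)] = 1168 m/s.
Δv₂ = v_c2 − v_a = 3612 m/s.
Total Δv = Δv₁ + Δv₂ = 14320 m/s = 14.32 km/s.

Δv_total ≈ 14.3 km/s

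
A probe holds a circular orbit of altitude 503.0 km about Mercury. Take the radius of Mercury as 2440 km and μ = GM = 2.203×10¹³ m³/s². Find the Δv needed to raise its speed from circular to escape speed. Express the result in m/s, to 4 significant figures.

r = 2440 + 503.0 = 2943.0 km = 2.9430×10⁶ m.
Circular speed v_c = √(μ/r) = 2736 m/s.
Escape speed v_esc = √(2μ/r) = √2 × v_c = 3869 m/s.
Δv = v_esc − v_c = 1133 m/s.

Δv ≈ 1133 m/s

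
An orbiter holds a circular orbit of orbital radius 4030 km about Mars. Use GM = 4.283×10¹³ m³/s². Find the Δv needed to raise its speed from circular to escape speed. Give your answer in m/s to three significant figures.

Δv ≈ 1350 m/s

r = 4030 km = 4.030×10⁶ m.
Circular speed v_c = √(μ/r) = 3260 m/s.
Escape speed v_esc = √(2μ/r) = √2 × v_c = 4610 m/s.
Δv = v_esc − v_c = 1350 m/s.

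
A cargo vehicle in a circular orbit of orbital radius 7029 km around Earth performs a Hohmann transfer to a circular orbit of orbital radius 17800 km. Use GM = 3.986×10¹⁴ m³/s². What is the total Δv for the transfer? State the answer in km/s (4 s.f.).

r₁ = 7029 km = 7.029×10⁶ m.
r₂ = 17800 km = 1.780×10⁷ m.
Transfer ellipse a_t = (r₁ + r₂)/2 = 1.241×10⁷ m.
At r₁: circular v_c1 = √(μ/r₁) = 7530 m/s; transfer-perigee v_p = √[μ(2/r₁ − 1/a_t)] = 9017 m/s.
Δv₁ = v_p − v_c1 = 1487 m/s.
At r₂: circular v_c2 = √(μ/r₂) = 4732 m/s; transfer-apogee v_a = √[μ(2/r₂ − 1/a_t)] = 3561 m/s.
Δv₂ = v_c2 − v_a = 1171 m/s.
Total Δv = Δv₁ + Δv₂ = 2658 m/s = 2.658 km/s.

Δv_total ≈ 2.658 km/s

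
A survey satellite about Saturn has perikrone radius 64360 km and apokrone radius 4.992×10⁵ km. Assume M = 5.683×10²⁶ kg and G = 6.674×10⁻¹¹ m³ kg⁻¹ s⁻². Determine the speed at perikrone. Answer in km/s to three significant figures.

v ≈ 32.3 km/s

μ = GM = 6.674×10⁻¹¹ × 5.683×10²⁶ = 3.793×10¹⁶ m³/s².
Semi-major axis a = (r_p + r_a)/2 = 2.8178×10⁵ km = 2.818×10⁸ m.
Vis-viva: v² = μ(2/r − 1/a) = 3.793×10¹⁶ × (3.108×10⁻⁸ − 3.549×10⁻⁹) = 1.044×10⁹ m²/s².
v = 32310 m/s = 32.31 km/s.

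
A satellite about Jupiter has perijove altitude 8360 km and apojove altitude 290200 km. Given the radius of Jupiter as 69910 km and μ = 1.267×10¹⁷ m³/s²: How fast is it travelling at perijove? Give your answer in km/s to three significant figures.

v ≈ 51.6 km/s

r_p = 69910 + 8360 = 78270 km = 7.8270×10⁷ m.
r_a = 69910 + 290200 = 360110 km = 3.6011×10⁸ m.
Semi-major axis a = (r_p + r_a)/2 = 2.1919×10⁵ km = 2.192×10⁸ m.
Vis-viva: v² = μ(2/r − 1/a) = 1.267×10¹⁷ × (2.555×10⁻⁸ − 4.562×10⁻⁹) = 2.659×10⁹ m²/s².
v = 51570 m/s = 51.57 km/s.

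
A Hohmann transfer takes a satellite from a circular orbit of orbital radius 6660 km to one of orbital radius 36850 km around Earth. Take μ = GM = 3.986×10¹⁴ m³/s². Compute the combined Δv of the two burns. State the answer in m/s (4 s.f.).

Δv_total ≈ 3802 m/s

r₁ = 6660 km = 6.660×10⁶ m.
r₂ = 36850 km = 3.685×10⁷ m.
Transfer ellipse a_t = (r₁ + r₂)/2 = 2.176×10⁷ m.
At r₁: circular v_c1 = √(μ/r₁) = 7736 m/s; transfer-perigee v_p = √[μ(2/r₁ − 1/a_t)] = 10070 m/s.
Δv₁ = v_p − v_c1 = 2332 m/s.
At r₂: circular v_c2 = √(μ/r₂) = 3289 m/s; transfer-apogee v_a = √[μ(2/r₂ − 1/a_t)] = 1820 m/s.
Δv₂ = v_c2 − v_a = 1469 m/s.
Total Δv = Δv₁ + Δv₂ = 3802 m/s.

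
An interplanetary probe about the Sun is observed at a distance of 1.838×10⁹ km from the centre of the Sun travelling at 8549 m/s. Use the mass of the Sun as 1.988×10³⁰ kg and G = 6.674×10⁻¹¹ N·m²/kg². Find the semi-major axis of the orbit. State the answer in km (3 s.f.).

a ≈ 1.86×10⁹ km

μ = GM = 6.674×10⁻¹¹ × 1.988×10³⁰ = 1.327×10²⁰ m³/s².
r = 1.838×10¹² m.
Vis-viva rearranged: 1/a = 2/r − v²/μ = 1.088×10⁻¹² − 5.508×10⁻¹³ = 5.373×10⁻¹³ m⁻¹.
a = 1.861×10¹² m = 1.8612×10⁹ km.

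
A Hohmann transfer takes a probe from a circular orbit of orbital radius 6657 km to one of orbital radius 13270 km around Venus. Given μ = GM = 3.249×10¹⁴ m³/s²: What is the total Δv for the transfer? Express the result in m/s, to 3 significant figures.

r₁ = 6657 km = 6.657×10⁶ m.
r₂ = 13270 km = 1.327×10⁷ m.
Transfer ellipse a_t = (r₁ + r₂)/2 = 9.964×10⁶ m.
At r₁: circular v_c1 = √(μ/r₁) = 6986 m/s; transfer-periapsis v_p = √[μ(2/r₁ − 1/a_t)] = 8062 m/s.
Δv₁ = v_p − v_c1 = 1076 m/s.
At r₂: circular v_c2 = √(μ/r₂) = 4948 m/s; transfer-apoapsis v_a = √[μ(2/r₂ − 1/a_t)] = 4045 m/s.
Δv₂ = v_c2 − v_a = 903.5 m/s.
Total Δv = Δv₁ + Δv₂ = 1980 m/s.

Δv_total ≈ 1980 m/s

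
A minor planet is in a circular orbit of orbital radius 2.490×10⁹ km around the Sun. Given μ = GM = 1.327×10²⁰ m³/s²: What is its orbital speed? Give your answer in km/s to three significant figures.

v ≈ 7.30 km/s

r = 2.490×10⁹ km = 2.490×10¹² m.
For a circular orbit v = √(μ/r) = √(1.327×10²⁰ / 2.490×10¹²) = √(5.329×10⁷) = 7300 m/s.
That is 7.300 km/s.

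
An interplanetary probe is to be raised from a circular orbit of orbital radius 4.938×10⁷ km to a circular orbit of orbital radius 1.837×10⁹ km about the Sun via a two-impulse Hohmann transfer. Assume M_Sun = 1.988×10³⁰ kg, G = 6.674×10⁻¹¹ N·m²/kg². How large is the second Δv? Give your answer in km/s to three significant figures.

Δv ≈ 6.55 km/s

μ = GM = 6.674×10⁻¹¹ × 1.988×10³⁰ = 1.327×10²⁰ m³/s².
r₁ = 4.938×10⁷ km = 4.938×10¹⁰ m.
r₂ = 1.837×10⁹ km = 1.837×10¹² m.
Transfer ellipse a_t = (r₁ + r₂)/2 = 9.432×10¹¹ m.
At r₁: circular v_c1 = √(μ/r₁) = 51840 m/s; transfer-perihelion v_p = √[μ(2/r₁ − 1/a_t)] = 72340 m/s.
At r₂: circular v_c2 = √(μ/r₂) = 8499 m/s; transfer-aphelion v_a = √[μ(2/r₂ − 1/a_t)] = 1945 m/s.
Δv₂ = v_c2 − v_a = 6554 m/s.
= 6.554 km/s.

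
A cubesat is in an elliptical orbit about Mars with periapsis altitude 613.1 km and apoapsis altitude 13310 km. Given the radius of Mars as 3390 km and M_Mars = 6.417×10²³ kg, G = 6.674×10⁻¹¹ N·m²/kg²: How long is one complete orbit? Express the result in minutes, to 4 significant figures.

T ≈ 532.9 minutes

μ = GM = 6.674×10⁻¹¹ × 6.417×10²³ = 4.283×10¹³ m³/s².
r_p = 3390 + 613.1 = 4003.1 km = 4.0031×10⁶ m.
r_a = 3390 + 13310 = 16700 km = 1.6700×10⁷ m.
Semi-major axis a = (r_p + r_a)/2 = (4003.1 + 16700)/2 = 10352 km = 1.035×10⁷ m.
By Kepler's third law T = 2π√(a³/μ) = 2π × 5.089×10³ = 3.198×10⁴ s.
= 532.9 minutes.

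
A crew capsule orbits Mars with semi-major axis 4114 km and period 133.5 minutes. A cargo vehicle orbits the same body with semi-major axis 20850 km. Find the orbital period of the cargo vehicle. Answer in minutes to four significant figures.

Kepler's third law: T² ∝ a³, so T₂ = T₁ (a₂/a₁)^(3/2).
a₂/a₁ = 5.068, (a₂/a₁)^(3/2) = 11.41.
T₂ = 133.5 × 11.41 = 1523 minutes.

T₂ ≈ 1523 minutes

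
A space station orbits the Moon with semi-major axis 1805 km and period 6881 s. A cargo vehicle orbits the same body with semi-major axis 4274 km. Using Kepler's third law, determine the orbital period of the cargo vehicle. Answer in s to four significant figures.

Kepler's third law: T² ∝ a³, so T₂ = T₁ (a₂/a₁)^(3/2).
a₂/a₁ = 2.368, (a₂/a₁)^(3/2) = 3.644.
T₂ = 6881 × 3.644 = 25070 s.

T₂ ≈ 25070 s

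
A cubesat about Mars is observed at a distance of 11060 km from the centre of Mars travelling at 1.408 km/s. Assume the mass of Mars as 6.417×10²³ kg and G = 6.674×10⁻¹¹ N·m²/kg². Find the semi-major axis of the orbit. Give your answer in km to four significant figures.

a ≈ 7433 km

μ = GM = 6.674×10⁻¹¹ × 6.417×10²³ = 4.283×10¹³ m³/s².
r = 1.106×10⁷ m.
Vis-viva rearranged: 1/a = 2/r − v²/μ = 1.808×10⁻⁷ − 4.629×10⁻⁸ = 1.345×10⁻⁷ m⁻¹.
a = 7.433×10⁶ m = 7432.6 km.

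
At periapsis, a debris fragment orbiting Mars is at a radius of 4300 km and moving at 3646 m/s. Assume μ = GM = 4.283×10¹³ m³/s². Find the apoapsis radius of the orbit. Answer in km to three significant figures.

apoapsis radius ≈ 8620 km

r_p = 4.300×10⁶ m.
Specific energy ε = v²/2 − μ/r = -3.314×10⁶ J/kg, so a = −μ/(2ε) = 6.462×10⁶ m.
The apsides satisfy r_p + r_a = 2a, so the apoapsis radius is 2a − r_p = 8.625×10⁶ m = 8624.7 km.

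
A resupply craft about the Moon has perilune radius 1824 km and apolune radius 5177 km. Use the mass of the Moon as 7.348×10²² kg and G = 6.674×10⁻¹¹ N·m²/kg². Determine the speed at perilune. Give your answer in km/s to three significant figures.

μ = GM = 6.674×10⁻¹¹ × 7.348×10²² = 4.904×10¹² m³/s².
Semi-major axis a = (r_p + r_a)/2 = 3500.5 km = 3.500×10⁶ m.
Vis-viva: v² = μ(2/r − 1/a) = 4.904×10¹² × (1.096×10⁻⁶ − 2.857×10⁻⁷) = 3.976×10⁶ m²/s².
v = 1994 m/s = 1.994 km/s.

v ≈ 1.99 km/s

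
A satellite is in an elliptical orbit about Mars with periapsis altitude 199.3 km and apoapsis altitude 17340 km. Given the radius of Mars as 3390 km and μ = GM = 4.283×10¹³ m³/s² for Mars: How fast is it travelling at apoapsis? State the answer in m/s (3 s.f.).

r_p = 3390 + 199.3 = 3589.3 km = 3.5893×10⁶ m.
r_a = 3390 + 17340 = 20730 km = 2.0730×10⁷ m.
Semi-major axis a = (r_p + r_a)/2 = 12160 km = 1.216×10⁷ m.
Vis-viva: v² = μ(2/r − 1/a) = 4.283×10¹³ × (9.648×10⁻⁸ − 8.224×10⁻⁸) = 6.099×10⁵ m²/s².
v = 780.9 m/s.

v ≈ 781 m/s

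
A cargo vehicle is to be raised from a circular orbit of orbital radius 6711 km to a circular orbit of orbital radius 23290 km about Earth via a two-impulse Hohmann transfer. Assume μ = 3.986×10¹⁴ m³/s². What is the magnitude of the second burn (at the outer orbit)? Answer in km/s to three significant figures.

Δv ≈ 1.37 km/s

r₁ = 6711 km = 6.711×10⁶ m.
r₂ = 23290 km = 2.329×10⁷ m.
Transfer ellipse a_t = (r₁ + r₂)/2 = 1.500×10⁷ m.
At r₁: circular v_c1 = √(μ/r₁) = 7707 m/s; transfer-perigee v_p = √[μ(2/r₁ − 1/a_t)] = 9603 m/s.
At r₂: circular v_c2 = √(μ/r₂) = 4137 m/s; transfer-apogee v_a = √[μ(2/r₂ − 1/a_t)] = 2767 m/s.
Δv₂ = v_c2 − v_a = 1370 m/s.
= 1.370 km/s.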